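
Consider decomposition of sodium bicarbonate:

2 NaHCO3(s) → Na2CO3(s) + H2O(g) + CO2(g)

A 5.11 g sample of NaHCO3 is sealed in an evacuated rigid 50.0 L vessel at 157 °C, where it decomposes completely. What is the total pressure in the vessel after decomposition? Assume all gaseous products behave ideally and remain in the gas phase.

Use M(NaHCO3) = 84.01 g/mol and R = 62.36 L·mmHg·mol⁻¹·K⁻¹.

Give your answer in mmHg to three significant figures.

32.6 mmHg

n(NaHCO3) = 5.11 / 84.01 = 0.06083 mol
n(gas produced) = (2/2) × 0.06083 = 0.06083 mol
P = nRT/V = 0.06083 × 62.36 × 430.15 / 50.0 = 32.63 mmHg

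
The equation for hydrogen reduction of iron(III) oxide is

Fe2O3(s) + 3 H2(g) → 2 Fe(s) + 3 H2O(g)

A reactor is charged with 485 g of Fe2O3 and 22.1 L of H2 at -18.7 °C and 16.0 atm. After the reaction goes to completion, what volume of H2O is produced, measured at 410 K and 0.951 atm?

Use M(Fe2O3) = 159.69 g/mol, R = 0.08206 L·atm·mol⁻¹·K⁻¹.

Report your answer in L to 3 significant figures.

n(Fe2O3) = 485 / 159.69 = 3.037 mol
n(H2) = PV/RT = (16.0 × 22.1) / (0.08206 × 254.45) = 16.93 mol
For 3.037 mol Fe2O3, stoichiometry requires (3/1) × 3.037 = 9.111 mol H2; 16.93 mol is available, so Fe2O3 is limiting.
n(H2O) = (3/1) × 3.037 = 9.111 mol
V(H2O) = nRT/P = 9.111 × 0.08206 × 410 / 0.951 = 322.3 L

322 L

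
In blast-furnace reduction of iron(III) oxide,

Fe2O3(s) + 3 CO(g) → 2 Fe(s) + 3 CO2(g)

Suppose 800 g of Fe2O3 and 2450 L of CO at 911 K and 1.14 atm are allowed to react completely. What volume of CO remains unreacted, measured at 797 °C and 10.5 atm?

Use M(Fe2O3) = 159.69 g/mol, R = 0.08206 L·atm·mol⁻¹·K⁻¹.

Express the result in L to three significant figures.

187 L

n(Fe2O3) = 800 / 159.69 = 5.010 mol
n(CO) = PV/RT = (1.14 × 2450) / (0.08206 × 911) = 37.36 mol
For 5.010 mol Fe2O3, stoichiometry requires (3/1) × 5.010 = 15.03 mol CO; 37.36 mol is available, so Fe2O3 is limiting.
n(CO) consumed = (3/1) × 5.010 = 15.03 mol; remaining = 37.36 − 15.03 = 22.33 mol
V(CO) = nRT/P = 22.33 × 0.08206 × 1070.15 / 10.5 = 186.8 L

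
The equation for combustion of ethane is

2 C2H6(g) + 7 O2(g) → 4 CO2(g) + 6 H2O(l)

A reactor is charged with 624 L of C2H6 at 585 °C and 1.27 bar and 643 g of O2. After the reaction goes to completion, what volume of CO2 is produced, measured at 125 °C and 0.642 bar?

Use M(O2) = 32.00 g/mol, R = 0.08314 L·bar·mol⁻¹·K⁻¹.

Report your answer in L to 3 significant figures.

592 L

n(C2H6) = PV/RT = (1.27 × 624) / (0.08314 × 858.15) = 11.11 mol
n(O2) = 643 / 32.00 = 20.09 mol
For 11.11 mol C2H6, stoichiometry requires (7/2) × 11.11 = 38.88 mol O2; 20.09 mol is available, so O2 is limiting.
n(CO2) = (4/7) × 20.09 = 11.48 mol
V(CO2) = nRT/P = 11.48 × 0.08314 × 398.15 / 0.642 = 591.9 L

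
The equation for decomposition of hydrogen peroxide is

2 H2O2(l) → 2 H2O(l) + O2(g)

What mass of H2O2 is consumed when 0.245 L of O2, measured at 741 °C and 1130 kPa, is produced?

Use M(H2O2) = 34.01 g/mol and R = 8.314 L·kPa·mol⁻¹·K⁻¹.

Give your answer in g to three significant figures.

2.23 g

n(O2) = PV/RT = (1130 × 0.245) / (8.314 × 1014.15) = 0.03283 mol
n(H2O2) = (2/1) × 0.03283 = 0.06566 mol
m(H2O2) = 0.06566 × 34.01 = 2.233 g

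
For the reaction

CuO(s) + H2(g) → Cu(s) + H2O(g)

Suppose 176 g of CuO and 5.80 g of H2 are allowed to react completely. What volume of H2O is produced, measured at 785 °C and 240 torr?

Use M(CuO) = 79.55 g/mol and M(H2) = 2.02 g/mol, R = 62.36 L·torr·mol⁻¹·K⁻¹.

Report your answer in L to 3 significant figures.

608 L

n(CuO) = 176 / 79.55 = 2.212 mol
n(H2) = 5.80 / 2.02 = 2.871 mol
For 2.212 mol CuO, stoichiometry requires (1/1) × 2.212 = 2.212 mol H2; 2.871 mol is available, so CuO is limiting.
n(H2O) = (1/1) × 2.212 = 2.212 mol
V(H2O) = nRT/P = 2.212 × 62.36 × 1058.15 / 240 = 608.2 L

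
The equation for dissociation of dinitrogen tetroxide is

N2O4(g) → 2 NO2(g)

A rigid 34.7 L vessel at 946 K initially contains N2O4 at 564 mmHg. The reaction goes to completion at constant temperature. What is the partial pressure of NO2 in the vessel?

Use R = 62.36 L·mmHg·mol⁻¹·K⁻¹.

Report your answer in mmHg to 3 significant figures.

1130 mmHg

n(N2O4)₀ = PV/RT = (564 × 34.7) / (62.36 × 946) = 0.3318 mol
n(NO2) = (2/1) × 0.3318 = 0.6636 mol
P(NO2) = nRT/V = 0.6636 × 62.36 × 946 / 34.7 = 1128 mmHg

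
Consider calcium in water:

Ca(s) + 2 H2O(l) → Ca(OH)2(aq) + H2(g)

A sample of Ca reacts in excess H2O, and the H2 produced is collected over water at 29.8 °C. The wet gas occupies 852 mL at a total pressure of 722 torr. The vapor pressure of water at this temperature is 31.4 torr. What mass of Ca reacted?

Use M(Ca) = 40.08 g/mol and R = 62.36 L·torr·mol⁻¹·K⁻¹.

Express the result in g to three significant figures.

P(H2) = 722 − 31.4 = 690.6 torr
n(H2) = PV/RT = (690.6 × 0.8520) / (62.36 × 302.95) = 0.03115 mol
n(Ca) = (1/1) × 0.03115 = 0.03115 mol
m(Ca) = 0.03115 × 40.08 = 1.248 g

1.25 g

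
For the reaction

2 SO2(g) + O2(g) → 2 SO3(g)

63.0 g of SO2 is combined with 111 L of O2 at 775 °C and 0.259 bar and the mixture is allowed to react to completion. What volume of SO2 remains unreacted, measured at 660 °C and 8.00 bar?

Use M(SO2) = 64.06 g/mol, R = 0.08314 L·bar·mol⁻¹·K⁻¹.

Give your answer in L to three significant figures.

3.14 L

n(SO2) = 63.0 / 64.06 = 0.9835 mol
n(O2) = PV/RT = (0.259 × 111) / (0.08314 × 1048.15) = 0.3299 mol
For 0.9835 mol SO2, stoichiometry requires (1/2) × 0.9835 = 0.4918 mol O2; 0.3299 mol is available, so O2 is limiting.
n(SO2) consumed = (2/1) × 0.3299 = 0.6598 mol; remaining = 0.9835 − 0.6598 = 0.3237 mol
V(SO2) = nRT/P = 0.3237 × 0.08314 × 933.15 / 8.00 = 3.139 L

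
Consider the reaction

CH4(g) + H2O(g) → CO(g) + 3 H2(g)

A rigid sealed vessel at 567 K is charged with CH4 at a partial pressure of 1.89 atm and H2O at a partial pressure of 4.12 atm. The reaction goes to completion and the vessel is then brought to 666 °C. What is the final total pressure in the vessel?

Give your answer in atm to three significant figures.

At constant V, partial pressures at 567 K are proportional to moles, so apply stoichiometry directly to pressures.
P(H2O) required for 1.89 atm of CH4 = (1/1) × 1.89 = 1.890 atm; available 4.12 atm, so CH4 is limiting.
P(H2O) remaining = 4.12 − (1/1) × 1.89 = 2.230 atm
P(gaseous products) = (1+3)/1 × 1.89 = 7.560 atm
P_total at 567 K = 2.230 + 7.560 = 9.790 atm
Scaling to 666 °C: P = 9.790 × 939.15/567 = 16.22 atm

16.2 atm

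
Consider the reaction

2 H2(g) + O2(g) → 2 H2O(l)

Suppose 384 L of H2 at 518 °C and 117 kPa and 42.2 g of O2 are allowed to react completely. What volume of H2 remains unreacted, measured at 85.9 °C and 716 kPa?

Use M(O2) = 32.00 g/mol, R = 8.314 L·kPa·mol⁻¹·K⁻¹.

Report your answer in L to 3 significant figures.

17.5 L

n(H2) = PV/RT = (117 × 384) / (8.314 × 791.15) = 6.830 mol
n(O2) = 42.2 / 32.00 = 1.319 mol
For 6.830 mol H2, stoichiometry requires (1/2) × 6.830 = 3.415 mol O2; 1.319 mol is available, so O2 is limiting.
n(H2) consumed = (2/1) × 1.319 = 2.638 mol; remaining = 6.830 − 2.638 = 4.192 mol
V(H2) = nRT/P = 4.192 × 8.314 × 359.05 / 716 = 17.48 L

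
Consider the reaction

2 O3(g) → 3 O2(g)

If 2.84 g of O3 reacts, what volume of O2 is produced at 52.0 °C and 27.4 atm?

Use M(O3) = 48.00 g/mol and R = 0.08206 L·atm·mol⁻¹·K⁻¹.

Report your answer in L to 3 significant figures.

n(O3) = 2.840 / 48.00 = 0.05917 mol
n(O2) = (3/2) × 0.05917 = 0.08876 mol
V = nRT/P = 0.08876 × 0.08206 × 325.15 / 27.4 = 0.08643 L

0.0864 L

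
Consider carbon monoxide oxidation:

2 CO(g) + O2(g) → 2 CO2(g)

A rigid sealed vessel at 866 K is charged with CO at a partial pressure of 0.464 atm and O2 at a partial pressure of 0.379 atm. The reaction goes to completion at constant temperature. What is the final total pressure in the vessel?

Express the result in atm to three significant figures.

At constant V, partial pressures at 866 K are proportional to moles, so apply stoichiometry directly to pressures.
P(O2) required for 0.464 atm of CO = (1/2) × 0.464 = 0.2320 atm; available 0.379 atm, so CO is limiting.
P(O2) remaining = 0.379 − (1/2) × 0.464 = 0.1470 atm
P(gaseous products) = (2)/2 × 0.464 = 0.4640 atm
P_total at 866 K = 0.1470 + 0.4640 = 0.6110 atm

0.611 atm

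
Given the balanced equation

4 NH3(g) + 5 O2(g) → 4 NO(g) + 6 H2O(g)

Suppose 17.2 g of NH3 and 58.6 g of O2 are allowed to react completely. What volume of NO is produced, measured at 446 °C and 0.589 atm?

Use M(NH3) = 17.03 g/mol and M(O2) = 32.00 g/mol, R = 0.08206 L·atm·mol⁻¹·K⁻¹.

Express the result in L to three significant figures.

n(NH3) = 17.2 / 17.03 = 1.010 mol
n(O2) = 58.6 / 32.00 = 1.831 mol
For 1.010 mol NH3, stoichiometry requires (5/4) × 1.010 = 1.262 mol O2; 1.831 mol is available, so NH3 is limiting.
n(NO) = (4/4) × 1.010 = 1.010 mol
V(NO) = nRT/P = 1.010 × 0.08206 × 719.15 / 0.589 = 101.2 L

101 L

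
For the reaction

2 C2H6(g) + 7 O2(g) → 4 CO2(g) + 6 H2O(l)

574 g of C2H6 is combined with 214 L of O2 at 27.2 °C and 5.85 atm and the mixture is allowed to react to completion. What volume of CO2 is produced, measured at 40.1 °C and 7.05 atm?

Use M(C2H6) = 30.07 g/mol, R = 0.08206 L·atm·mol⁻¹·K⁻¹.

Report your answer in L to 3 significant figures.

106 L

n(C2H6) = 574 / 30.07 = 19.09 mol
n(O2) = PV/RT = (5.85 × 214) / (0.08206 × 300.35) = 50.79 mol
For 19.09 mol C2H6, stoichiometry requires (7/2) × 19.09 = 66.81 mol O2; 50.79 mol is available, so O2 is limiting.
n(CO2) = (4/7) × 50.79 = 29.02 mol
V(CO2) = nRT/P = 29.02 × 0.08206 × 313.25 / 7.05 = 105.8 L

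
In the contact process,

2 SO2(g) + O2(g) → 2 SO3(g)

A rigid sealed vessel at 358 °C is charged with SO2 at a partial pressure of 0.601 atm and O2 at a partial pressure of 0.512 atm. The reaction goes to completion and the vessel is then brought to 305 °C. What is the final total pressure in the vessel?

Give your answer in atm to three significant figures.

At constant V, partial pressures at 358 °C are proportional to moles, so apply stoichiometry directly to pressures.
P(O2) required for 0.601 atm of SO2 = (1/2) × 0.601 = 0.3005 atm; available 0.512 atm, so SO2 is limiting.
P(O2) remaining = 0.512 − (1/2) × 0.601 = 0.2115 atm
P(gaseous products) = (2)/2 × 0.601 = 0.6010 atm
P_total at 358 °C = 0.2115 + 0.6010 = 0.8125 atm
Scaling to 305 °C: P = 0.8125 × 578.15/631.15 = 0.7443 atm

0.744 atm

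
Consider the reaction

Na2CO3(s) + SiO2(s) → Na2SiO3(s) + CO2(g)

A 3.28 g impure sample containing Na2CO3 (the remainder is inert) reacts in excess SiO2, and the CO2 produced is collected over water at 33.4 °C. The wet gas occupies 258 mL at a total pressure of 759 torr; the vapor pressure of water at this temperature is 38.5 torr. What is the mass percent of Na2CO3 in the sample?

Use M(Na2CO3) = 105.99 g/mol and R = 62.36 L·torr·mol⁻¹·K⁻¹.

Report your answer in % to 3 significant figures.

P(CO2) = 759 − 38.5 = 720.5 torr
n(CO2) = PV/RT = (720.5 × 0.2580) / (62.36 × 306.55) = 0.009724 mol
n(Na2CO3) = (1/1) × 0.009724 = 0.009724 mol
m(Na2CO3) = 0.009724 × 105.99 = 1.031 g
%Na2CO3 = 1.031 / 3.28 × 100 = 31.43%

31.4 %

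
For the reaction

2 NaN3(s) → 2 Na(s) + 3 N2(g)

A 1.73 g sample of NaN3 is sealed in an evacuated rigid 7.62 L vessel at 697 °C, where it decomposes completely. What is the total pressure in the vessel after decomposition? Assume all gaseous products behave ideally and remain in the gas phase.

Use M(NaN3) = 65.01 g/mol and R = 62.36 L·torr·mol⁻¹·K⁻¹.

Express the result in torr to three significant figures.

317 torr

n(NaN3) = 1.73 / 65.01 = 0.02661 mol
n(gas produced) = (3/2) × 0.02661 = 0.03992 mol
P = nRT/V = 0.03992 × 62.36 × 970.15 / 7.62 = 316.9 torr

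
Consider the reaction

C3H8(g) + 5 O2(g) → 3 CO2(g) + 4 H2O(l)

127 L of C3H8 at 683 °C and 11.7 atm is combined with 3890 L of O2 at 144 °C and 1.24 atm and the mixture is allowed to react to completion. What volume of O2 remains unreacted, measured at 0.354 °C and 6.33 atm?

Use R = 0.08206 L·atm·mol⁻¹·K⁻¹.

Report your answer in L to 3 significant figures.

n(C3H8) = PV/RT = (11.7 × 127) / (0.08206 × 956.15) = 18.94 mol
n(O2) = PV/RT = (1.24 × 3890) / (0.08206 × 417.15) = 140.9 mol
For 18.94 mol C3H8, stoichiometry requires (5/1) × 18.94 = 94.70 mol O2; 140.9 mol is available, so C3H8 is limiting.
n(O2) consumed = (5/1) × 18.94 = 94.70 mol; remaining = 140.9 − 94.70 = 46.20 mol
V(O2) = nRT/P = 46.20 × 0.08206 × 273.504 / 6.33 = 163.8 L

164 L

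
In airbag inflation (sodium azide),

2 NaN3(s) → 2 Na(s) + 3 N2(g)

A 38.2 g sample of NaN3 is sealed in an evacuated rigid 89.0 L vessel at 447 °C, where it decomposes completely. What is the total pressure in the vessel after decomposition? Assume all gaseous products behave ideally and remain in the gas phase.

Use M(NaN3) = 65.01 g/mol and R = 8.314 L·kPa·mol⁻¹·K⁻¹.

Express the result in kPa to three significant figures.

n(NaN3) = 38.2 / 65.01 = 0.5876 mol
n(gas produced) = (3/2) × 0.5876 = 0.8814 mol
P = nRT/V = 0.8814 × 8.314 × 720.15 / 89.0 = 59.29 kPa

59.3 kPa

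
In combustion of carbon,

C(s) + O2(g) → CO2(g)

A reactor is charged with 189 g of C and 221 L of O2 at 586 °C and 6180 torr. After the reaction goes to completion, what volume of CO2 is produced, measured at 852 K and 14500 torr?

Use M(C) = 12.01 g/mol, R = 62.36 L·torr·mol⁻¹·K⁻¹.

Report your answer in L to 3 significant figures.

n(C) = 189 / 12.01 = 15.74 mol
n(O2) = PV/RT = (6180 × 221) / (62.36 × 859.15) = 25.49 mol
For 15.74 mol C, stoichiometry requires (1/1) × 15.74 = 15.74 mol O2; 25.49 mol is available, so C is limiting.
n(CO2) = (1/1) × 15.74 = 15.74 mol
V(CO2) = nRT/P = 15.74 × 62.36 × 852 / 14500 = 57.67 L

57.7 L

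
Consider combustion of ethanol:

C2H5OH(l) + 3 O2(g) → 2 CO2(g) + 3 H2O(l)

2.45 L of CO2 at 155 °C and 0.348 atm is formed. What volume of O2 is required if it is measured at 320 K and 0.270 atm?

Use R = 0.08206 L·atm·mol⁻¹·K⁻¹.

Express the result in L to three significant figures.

3.54 L

n(CO2) = PV/RT = (0.348 × 2.45) / (0.08206 × 428.15) = 0.02427 mol
n(O2) = (3/2) × 0.02427 = 0.03640 mol
V = nRT/P = 0.03640 × 0.08206 × 320 / 0.270 = 3.540 L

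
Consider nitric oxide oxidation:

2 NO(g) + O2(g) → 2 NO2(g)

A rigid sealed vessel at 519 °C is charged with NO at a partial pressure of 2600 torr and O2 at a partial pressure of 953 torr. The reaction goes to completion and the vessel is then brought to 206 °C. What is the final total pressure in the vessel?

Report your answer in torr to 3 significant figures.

1570 torr

Because the vessel is rigid and T is held at 519 °C, work the stoichiometry in partial pressures (P_i = n_iRT/V).
P(O2) required for 2600 torr of NO = (1/2) × 2600 = 1300 torr; available 953 torr, so O2 is limiting.
P(NO) remaining = 2600 − (2/1) × 953 = 694.0 torr
P(gaseous products) = (2)/1 × 953 = 1906 torr
P_total at 519 °C = 694.0 + 1906 = 2600 torr
Scaling to 206 °C: P = 2600 × 479.15/792.15 = 1573 torr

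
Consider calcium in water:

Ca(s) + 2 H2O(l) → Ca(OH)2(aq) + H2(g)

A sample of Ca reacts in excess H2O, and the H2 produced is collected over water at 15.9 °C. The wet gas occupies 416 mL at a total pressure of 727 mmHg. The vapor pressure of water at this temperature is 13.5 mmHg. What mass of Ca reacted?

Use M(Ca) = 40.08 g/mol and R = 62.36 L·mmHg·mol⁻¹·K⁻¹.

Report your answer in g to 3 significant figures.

P(H2) = 727 − 13.5 = 713.5 mmHg
n(H2) = PV/RT = (713.5 × 0.4160) / (62.36 × 289.05) = 0.01647 mol
n(Ca) = (1/1) × 0.01647 = 0.01647 mol
m(Ca) = 0.01647 × 40.08 = 0.6601 g

0.660 g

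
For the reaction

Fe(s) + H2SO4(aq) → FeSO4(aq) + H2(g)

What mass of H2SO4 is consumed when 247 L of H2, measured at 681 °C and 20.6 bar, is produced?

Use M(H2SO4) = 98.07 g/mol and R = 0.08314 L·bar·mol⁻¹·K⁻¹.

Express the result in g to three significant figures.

6290 g

n(H2) = PV/RT = (20.6 × 247) / (0.08314 × 954.15) = 64.14 mol
n(H2SO4) = (1/1) × 64.14 = 64.14 mol
m(H2SO4) = 64.14 × 98.07 = 6290 g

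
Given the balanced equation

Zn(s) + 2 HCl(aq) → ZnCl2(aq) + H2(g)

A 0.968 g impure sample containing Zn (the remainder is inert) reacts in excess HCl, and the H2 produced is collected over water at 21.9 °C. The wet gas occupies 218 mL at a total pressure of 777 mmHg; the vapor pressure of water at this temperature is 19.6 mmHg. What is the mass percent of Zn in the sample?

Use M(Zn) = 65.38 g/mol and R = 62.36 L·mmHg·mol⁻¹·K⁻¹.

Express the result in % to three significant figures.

60.6 %

P(H2) = 777 − 19.6 = 757.4 mmHg
n(H2) = PV/RT = (757.4 × 0.2180) / (62.36 × 295.05) = 0.008974 mol
n(Zn) = (1/1) × 0.008974 = 0.008974 mol
m(Zn) = 0.008974 × 65.38 = 0.5867 g
%Zn = 0.5867 / 0.968 × 100 = 60.61%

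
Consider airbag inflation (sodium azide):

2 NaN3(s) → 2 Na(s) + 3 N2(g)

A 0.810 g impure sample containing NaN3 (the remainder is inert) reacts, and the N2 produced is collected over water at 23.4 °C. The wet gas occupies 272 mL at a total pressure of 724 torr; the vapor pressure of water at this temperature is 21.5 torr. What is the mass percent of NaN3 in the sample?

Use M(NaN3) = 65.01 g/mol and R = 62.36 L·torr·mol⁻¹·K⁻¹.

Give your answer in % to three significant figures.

55.3 %

P(N2) = 724 − 21.5 = 702.5 torr
n(N2) = PV/RT = (702.5 × 0.2720) / (62.36 × 296.55) = 0.01033 mol
n(NaN3) = (2/3) × 0.01033 = 0.006887 mol
m(NaN3) = 0.006887 × 65.01 = 0.4477 g
%NaN3 = 0.4477 / 0.810 × 100 = 55.27%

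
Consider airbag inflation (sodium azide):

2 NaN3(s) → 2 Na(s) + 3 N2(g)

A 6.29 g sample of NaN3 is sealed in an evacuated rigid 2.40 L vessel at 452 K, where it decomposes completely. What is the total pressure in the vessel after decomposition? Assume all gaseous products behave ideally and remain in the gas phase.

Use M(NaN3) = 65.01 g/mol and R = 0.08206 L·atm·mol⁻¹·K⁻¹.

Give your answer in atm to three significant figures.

n(NaN3) = 6.29 / 65.01 = 0.09675 mol
n(gas produced) = (3/2) × 0.09675 = 0.1451 mol
P = nRT/V = 0.1451 × 0.08206 × 452 / 2.40 = 2.242 atm

2.24 atm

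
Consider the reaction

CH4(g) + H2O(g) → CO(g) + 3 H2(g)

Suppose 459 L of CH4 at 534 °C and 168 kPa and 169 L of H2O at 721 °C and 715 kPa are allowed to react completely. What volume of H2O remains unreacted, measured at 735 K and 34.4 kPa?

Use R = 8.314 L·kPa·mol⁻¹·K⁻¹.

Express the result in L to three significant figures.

n(CH4) = PV/RT = (168 × 459) / (8.314 × 807.15) = 11.49 mol
n(H2O) = PV/RT = (715 × 169) / (8.314 × 994.15) = 14.62 mol
For 11.49 mol CH4, stoichiometry requires (1/1) × 11.49 = 11.49 mol H2O; 14.62 mol is available, so CH4 is limiting.
n(H2O) consumed = (1/1) × 11.49 = 11.49 mol; remaining = 14.62 − 11.49 = 3.130 mol
V(H2O) = nRT/P = 3.130 × 8.314 × 735 / 34.4 = 556.0 L

556 L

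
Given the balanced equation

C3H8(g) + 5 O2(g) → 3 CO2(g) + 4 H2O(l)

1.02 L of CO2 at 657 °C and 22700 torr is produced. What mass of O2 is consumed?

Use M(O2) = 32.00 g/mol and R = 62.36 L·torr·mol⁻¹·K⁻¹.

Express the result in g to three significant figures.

n(CO2) = PV/RT = (22700 × 1.02) / (62.36 × 930.15) = 0.3992 mol
n(O2) = (5/3) × 0.3992 = 0.6653 mol
m(O2) = 0.6653 × 32.00 = 21.29 g

21.3 g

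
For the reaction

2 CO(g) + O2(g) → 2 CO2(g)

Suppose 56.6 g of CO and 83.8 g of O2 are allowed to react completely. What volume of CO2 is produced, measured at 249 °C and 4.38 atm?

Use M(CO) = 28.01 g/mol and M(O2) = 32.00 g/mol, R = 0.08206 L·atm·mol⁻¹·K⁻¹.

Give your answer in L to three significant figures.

n(CO) = 56.6 / 28.01 = 2.021 mol
n(O2) = 83.8 / 32.00 = 2.619 mol
For 2.021 mol CO, stoichiometry requires (1/2) × 2.021 = 1.010 mol O2; 2.619 mol is available, so CO is limiting.
n(CO2) = (2/2) × 2.021 = 2.021 mol
V(CO2) = nRT/P = 2.021 × 0.08206 × 522.15 / 4.38 = 19.77 L

19.8 L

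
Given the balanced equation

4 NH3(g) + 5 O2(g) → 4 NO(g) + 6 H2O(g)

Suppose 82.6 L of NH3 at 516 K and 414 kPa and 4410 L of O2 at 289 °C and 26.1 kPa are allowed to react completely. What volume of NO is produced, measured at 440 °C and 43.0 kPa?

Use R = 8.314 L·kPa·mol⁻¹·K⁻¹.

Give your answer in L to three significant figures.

n(NH3) = PV/RT = (414 × 82.6) / (8.314 × 516) = 7.971 mol
n(O2) = PV/RT = (26.1 × 4410) / (8.314 × 562.15) = 24.63 mol
For 7.971 mol NH3, stoichiometry requires (5/4) × 7.971 = 9.964 mol O2; 24.63 mol is available, so NH3 is limiting.
n(NO) = (4/4) × 7.971 = 7.971 mol
V(NO) = nRT/P = 7.971 × 8.314 × 713.15 / 43.0 = 1099 L

1100 L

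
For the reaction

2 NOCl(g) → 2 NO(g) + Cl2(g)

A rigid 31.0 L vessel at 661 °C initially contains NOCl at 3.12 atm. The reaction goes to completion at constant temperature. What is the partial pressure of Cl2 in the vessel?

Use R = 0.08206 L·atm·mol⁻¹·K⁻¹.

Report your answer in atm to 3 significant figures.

n(NOCl)₀ = PV/RT = (3.12 × 31.0) / (0.08206 × 934.15) = 1.262 mol
n(Cl2) = (1/2) × 1.262 = 0.6310 mol
P(Cl2) = nRT/V = 0.6310 × 0.08206 × 934.15 / 31.0 = 1.560 atm

1.56 atm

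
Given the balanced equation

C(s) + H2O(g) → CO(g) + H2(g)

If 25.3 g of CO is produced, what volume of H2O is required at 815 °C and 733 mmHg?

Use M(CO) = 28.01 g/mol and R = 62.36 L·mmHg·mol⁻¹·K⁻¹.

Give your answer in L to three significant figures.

n(CO) = 25.30 / 28.01 = 0.9032 mol
n(H2O) = (1/1) × 0.9032 = 0.9032 mol
V = nRT/P = 0.9032 × 62.36 × 1088.15 / 733 = 83.61 L

83.6 L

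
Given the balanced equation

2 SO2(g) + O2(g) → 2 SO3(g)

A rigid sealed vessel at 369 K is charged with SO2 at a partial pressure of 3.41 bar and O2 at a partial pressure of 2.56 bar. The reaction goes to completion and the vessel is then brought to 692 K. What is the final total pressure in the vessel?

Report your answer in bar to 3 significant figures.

8.00 bar

Because the vessel is rigid and T is held at 369 K, work the stoichiometry in partial pressures (P_i = n_iRT/V).
P(O2) required for 3.41 bar of SO2 = (1/2) × 3.41 = 1.705 bar; available 2.56 bar, so SO2 is limiting.
P(O2) remaining = 2.56 − (1/2) × 3.41 = 0.8550 bar
P(gaseous products) = (2)/2 × 3.41 = 3.410 bar
P_total at 369 K = 0.8550 + 3.410 = 4.265 bar
Scaling to 692 K: P = 4.265 × 692/369 = 7.998 bar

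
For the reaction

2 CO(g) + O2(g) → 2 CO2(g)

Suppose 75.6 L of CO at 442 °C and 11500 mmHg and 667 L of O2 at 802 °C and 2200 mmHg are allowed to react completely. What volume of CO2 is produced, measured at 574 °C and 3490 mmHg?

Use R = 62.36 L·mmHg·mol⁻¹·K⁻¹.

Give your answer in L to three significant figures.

n(CO) = PV/RT = (11500 × 75.6) / (62.36 × 715.15) = 19.49 mol
n(O2) = PV/RT = (2200 × 667) / (62.36 × 1075.15) = 21.89 mol
For 19.49 mol CO, stoichiometry requires (1/2) × 19.49 = 9.745 mol O2; 21.89 mol is available, so CO is limiting.
n(CO2) = (2/2) × 19.49 = 19.49 mol
V(CO2) = nRT/P = 19.49 × 62.36 × 847.15 / 3490 = 295.0 L

295 L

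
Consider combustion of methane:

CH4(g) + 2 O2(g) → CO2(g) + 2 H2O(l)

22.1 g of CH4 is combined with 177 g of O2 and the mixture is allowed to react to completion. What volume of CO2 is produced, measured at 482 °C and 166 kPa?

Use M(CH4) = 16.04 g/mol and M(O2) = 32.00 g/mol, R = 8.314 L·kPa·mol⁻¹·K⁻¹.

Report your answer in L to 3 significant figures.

n(CH4) = 22.1 / 16.04 = 1.378 mol
n(O2) = 177 / 32.00 = 5.531 mol
For 1.378 mol CH4, stoichiometry requires (2/1) × 1.378 = 2.756 mol O2; 5.531 mol is available, so CH4 is limiting.
n(CO2) = (1/1) × 1.378 = 1.378 mol
V(CO2) = nRT/P = 1.378 × 8.314 × 755.15 / 166 = 52.12 L

52.1 L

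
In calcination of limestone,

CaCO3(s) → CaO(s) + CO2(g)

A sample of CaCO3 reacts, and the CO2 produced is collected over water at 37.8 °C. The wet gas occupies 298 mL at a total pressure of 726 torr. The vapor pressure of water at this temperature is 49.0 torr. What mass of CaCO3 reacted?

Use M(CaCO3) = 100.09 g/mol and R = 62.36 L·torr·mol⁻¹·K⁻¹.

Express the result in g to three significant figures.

1.04 g

P(CO2) = 726 − 49.0 = 677.0 torr
n(CO2) = PV/RT = (677.0 × 0.2980) / (62.36 × 310.95) = 0.01040 mol
n(CaCO3) = (1/1) × 0.01040 = 0.01040 mol
m(CaCO3) = 0.01040 × 100.09 = 1.041 g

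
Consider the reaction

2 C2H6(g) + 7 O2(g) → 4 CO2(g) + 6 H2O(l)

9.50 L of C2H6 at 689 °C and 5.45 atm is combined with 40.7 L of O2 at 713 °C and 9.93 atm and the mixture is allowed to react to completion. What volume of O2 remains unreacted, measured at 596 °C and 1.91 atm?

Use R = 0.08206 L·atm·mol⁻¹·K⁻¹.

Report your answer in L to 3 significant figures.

n(C2H6) = PV/RT = (5.45 × 9.50) / (0.08206 × 962.15) = 0.6558 mol
n(O2) = PV/RT = (9.93 × 40.7) / (0.08206 × 986.15) = 4.994 mol
For 0.6558 mol C2H6, stoichiometry requires (7/2) × 0.6558 = 2.295 mol O2; 4.994 mol is available, so C2H6 is limiting.
n(O2) consumed = (7/2) × 0.6558 = 2.295 mol; remaining = 4.994 − 2.295 = 2.699 mol
V(O2) = nRT/P = 2.699 × 0.08206 × 869.15 / 1.91 = 100.8 L

101 L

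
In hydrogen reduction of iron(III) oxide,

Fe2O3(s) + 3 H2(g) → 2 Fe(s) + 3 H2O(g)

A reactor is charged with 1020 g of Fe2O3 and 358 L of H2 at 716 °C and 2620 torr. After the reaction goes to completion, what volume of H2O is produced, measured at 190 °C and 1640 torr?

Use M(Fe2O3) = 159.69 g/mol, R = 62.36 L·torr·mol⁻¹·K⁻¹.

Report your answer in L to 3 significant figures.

268 L

n(Fe2O3) = 1020 / 159.69 = 6.387 mol
n(H2) = PV/RT = (2620 × 358) / (62.36 × 989.15) = 15.21 mol
For 6.387 mol Fe2O3, stoichiometry requires (3/1) × 6.387 = 19.16 mol H2; 15.21 mol is available, so H2 is limiting.
n(H2O) = (3/3) × 15.21 = 15.21 mol
V(H2O) = nRT/P = 15.21 × 62.36 × 463.15 / 1640 = 267.9 L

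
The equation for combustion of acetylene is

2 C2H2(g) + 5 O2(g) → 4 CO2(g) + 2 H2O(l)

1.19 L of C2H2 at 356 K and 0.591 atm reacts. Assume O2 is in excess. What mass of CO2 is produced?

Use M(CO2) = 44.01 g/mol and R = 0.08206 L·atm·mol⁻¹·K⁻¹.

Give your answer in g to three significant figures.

2.12 g

n(C2H2) = PV/RT = (0.591 × 1.19) / (0.08206 × 356) = 0.02407 mol
n(CO2) = (4/2) × 0.02407 = 0.04814 mol
m(CO2) = 0.04814 × 44.01 = 2.119 g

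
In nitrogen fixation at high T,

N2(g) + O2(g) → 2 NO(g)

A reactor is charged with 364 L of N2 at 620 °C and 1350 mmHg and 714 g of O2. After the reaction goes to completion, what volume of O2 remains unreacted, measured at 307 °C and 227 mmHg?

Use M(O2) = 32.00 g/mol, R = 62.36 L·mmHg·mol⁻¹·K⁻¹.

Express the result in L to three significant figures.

n(N2) = PV/RT = (1350 × 364) / (62.36 × 893.15) = 8.823 mol
n(O2) = 714 / 32.00 = 22.31 mol
For 8.823 mol N2, stoichiometry requires (1/1) × 8.823 = 8.823 mol O2; 22.31 mol is available, so N2 is limiting.
n(O2) consumed = (1/1) × 8.823 = 8.823 mol; remaining = 22.31 − 8.823 = 13.49 mol
V(O2) = nRT/P = 13.49 × 62.36 × 580.15 / 227 = 2150 L

2150 L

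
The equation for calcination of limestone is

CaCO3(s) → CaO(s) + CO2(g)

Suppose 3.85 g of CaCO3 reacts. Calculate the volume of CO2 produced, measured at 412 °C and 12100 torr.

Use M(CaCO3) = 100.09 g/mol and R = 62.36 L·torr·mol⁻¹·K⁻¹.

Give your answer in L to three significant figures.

n(CaCO3) = 3.850 / 100.09 = 0.03847 mol
n(CO2) = (1/1) × 0.03847 = 0.03847 mol
V = nRT/P = 0.03847 × 62.36 × 685.15 / 12100 = 0.1358 L

0.136 L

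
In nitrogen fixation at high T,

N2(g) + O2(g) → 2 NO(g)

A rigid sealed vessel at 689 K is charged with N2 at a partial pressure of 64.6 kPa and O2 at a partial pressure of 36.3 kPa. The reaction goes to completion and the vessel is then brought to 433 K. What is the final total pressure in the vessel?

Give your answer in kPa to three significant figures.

With V and T fixed, P_i ∝ n_i, so the mole ratios apply directly to partial pressures at 689 K.
P(O2) required for 64.6 kPa of N2 = (1/1) × 64.6 = 64.60 kPa; available 36.3 kPa, so O2 is limiting.
P(N2) remaining = 64.6 − (1/1) × 36.3 = 28.30 kPa
P(gaseous products) = (2)/1 × 36.3 = 72.60 kPa
P_total at 689 K = 28.30 + 72.60 = 100.9 kPa
Scaling to 433 K: P = 100.9 × 433/689 = 63.41 kPa

63.4 kPa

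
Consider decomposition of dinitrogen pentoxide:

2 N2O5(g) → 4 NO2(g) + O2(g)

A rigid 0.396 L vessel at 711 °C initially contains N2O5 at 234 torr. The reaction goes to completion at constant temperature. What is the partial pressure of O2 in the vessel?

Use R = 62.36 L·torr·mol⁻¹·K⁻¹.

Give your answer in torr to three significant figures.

117 torr

n(N2O5)₀ = PV/RT = (234 × 0.396) / (62.36 × 984.15) = 0.001510 mol
n(O2) = (1/2) × 0.001510 = 0.0007550 mol
P(O2) = nRT/V = 0.0007550 × 62.36 × 984.15 / 0.396 = 117.0 torr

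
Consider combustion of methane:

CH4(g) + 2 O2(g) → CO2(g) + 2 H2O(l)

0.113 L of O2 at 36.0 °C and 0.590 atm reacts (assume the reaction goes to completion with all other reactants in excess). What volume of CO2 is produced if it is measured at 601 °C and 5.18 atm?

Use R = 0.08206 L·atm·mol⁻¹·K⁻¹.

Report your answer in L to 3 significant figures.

n(O2) = PV/RT = (0.590 × 0.113) / (0.08206 × 309.15) = 0.002628 mol
n(CO2) = (1/2) × 0.002628 = 0.001314 mol
V = nRT/P = 0.001314 × 0.08206 × 874.15 / 5.18 = 0.01820 L

0.0182 L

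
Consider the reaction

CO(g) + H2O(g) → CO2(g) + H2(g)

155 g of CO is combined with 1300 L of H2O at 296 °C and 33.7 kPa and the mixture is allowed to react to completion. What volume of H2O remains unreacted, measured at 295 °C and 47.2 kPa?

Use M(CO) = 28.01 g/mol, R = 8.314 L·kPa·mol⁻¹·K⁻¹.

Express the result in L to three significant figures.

n(CO) = 155 / 28.01 = 5.534 mol
n(H2O) = PV/RT = (33.7 × 1300) / (8.314 × 569.15) = 9.258 mol
For 5.534 mol CO, stoichiometry requires (1/1) × 5.534 = 5.534 mol H2O; 9.258 mol is available, so CO is limiting.
n(H2O) consumed = (1/1) × 5.534 = 5.534 mol; remaining = 9.258 − 5.534 = 3.724 mol
V(H2O) = nRT/P = 3.724 × 8.314 × 568.15 / 47.2 = 372.7 L

373 L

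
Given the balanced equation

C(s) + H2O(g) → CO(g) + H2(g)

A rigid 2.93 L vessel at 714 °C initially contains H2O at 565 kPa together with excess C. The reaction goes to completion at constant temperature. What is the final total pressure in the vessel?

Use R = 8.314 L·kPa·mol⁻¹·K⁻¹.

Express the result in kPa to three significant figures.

1130 kPa

Rigid vessel, constant T ⇒ P scales with total gas moles (1 → 2).
P_final = (2/1) × 565 = 1130 kPa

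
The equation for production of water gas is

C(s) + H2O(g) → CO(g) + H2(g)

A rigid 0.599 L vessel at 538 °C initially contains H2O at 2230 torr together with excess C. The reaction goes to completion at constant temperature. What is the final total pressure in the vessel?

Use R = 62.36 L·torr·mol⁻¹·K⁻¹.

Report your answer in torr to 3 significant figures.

4460 torr

At constant T and V, P ∝ n(gas): 1 mol gas → 2 mol gas.
P_final = (2/1) × 2230 = 4460 torr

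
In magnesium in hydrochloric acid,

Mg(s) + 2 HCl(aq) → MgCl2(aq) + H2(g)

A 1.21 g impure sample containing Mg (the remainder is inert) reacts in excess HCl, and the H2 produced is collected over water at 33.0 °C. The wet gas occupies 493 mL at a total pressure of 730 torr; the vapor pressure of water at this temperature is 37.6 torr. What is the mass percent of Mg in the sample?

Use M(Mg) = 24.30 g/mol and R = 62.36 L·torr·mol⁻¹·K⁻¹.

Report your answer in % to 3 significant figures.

P(H2) = 730 − 37.6 = 692.4 torr
n(H2) = PV/RT = (692.4 × 0.4930) / (62.36 × 306.15) = 0.01788 mol
n(Mg) = (1/1) × 0.01788 = 0.01788 mol
m(Mg) = 0.01788 × 24.30 = 0.4345 g
%Mg = 0.4345 / 1.21 × 100 = 35.91%

35.9 %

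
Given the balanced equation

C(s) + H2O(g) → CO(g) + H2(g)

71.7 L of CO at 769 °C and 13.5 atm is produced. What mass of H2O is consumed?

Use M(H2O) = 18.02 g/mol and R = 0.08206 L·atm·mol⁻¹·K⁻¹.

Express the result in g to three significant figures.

n(CO) = PV/RT = (13.5 × 71.7) / (0.08206 × 1042.15) = 11.32 mol
n(H2O) = (1/1) × 11.32 = 11.32 mol
m(H2O) = 11.32 × 18.02 = 204.0 g

204 g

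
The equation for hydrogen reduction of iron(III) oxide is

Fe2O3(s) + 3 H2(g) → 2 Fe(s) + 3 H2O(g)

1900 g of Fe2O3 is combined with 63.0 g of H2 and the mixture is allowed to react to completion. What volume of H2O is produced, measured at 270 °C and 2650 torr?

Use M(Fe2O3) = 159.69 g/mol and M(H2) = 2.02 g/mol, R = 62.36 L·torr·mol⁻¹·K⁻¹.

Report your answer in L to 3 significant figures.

399 L

n(Fe2O3) = 1900 / 159.69 = 11.90 mol
n(H2) = 63.0 / 2.02 = 31.19 mol
For 11.90 mol Fe2O3, stoichiometry requires (3/1) × 11.90 = 35.70 mol H2; 31.19 mol is available, so H2 is limiting.
n(H2O) = (3/3) × 31.19 = 31.19 mol
V(H2O) = nRT/P = 31.19 × 62.36 × 543.15 / 2650 = 398.7 L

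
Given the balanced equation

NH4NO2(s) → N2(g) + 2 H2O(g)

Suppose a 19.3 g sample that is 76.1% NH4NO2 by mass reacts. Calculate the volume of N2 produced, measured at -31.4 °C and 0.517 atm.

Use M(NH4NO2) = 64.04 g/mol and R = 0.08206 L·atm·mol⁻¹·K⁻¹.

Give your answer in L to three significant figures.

mass of NH4NO2 = 19.3 × 76.1/100 = 14.69 g
n(NH4NO2) = 14.69 / 64.04 = 0.2294 mol
n(N2) = (1/1) × 0.2294 = 0.2294 mol
V = nRT/P = 0.2294 × 0.08206 × 241.75 / 0.517 = 8.802 L

8.80 L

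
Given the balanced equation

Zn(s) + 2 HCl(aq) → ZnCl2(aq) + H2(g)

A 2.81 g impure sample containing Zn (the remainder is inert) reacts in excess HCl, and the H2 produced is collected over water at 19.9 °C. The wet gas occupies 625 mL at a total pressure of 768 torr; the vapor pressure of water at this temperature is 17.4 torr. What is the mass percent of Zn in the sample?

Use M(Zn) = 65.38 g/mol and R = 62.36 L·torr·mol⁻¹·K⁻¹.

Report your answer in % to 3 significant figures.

P(H2) = 768 − 17.4 = 750.6 torr
n(H2) = PV/RT = (750.6 × 0.6250) / (62.36 × 293.05) = 0.02567 mol
n(Zn) = (1/1) × 0.02567 = 0.02567 mol
m(Zn) = 0.02567 × 65.38 = 1.678 g
%Zn = 1.678 / 2.81 × 100 = 59.72%

59.7 %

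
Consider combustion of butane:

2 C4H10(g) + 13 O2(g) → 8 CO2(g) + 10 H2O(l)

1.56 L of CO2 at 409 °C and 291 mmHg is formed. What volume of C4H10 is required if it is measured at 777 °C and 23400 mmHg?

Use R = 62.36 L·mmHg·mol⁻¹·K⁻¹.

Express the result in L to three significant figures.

n(CO2) = PV/RT = (291 × 1.56) / (62.36 × 682.15) = 0.01067 mol
n(C4H10) = (2/8) × 0.01067 = 0.002668 mol
V = nRT/P = 0.002668 × 62.36 × 1050.15 / 23400 = 0.007467 L

0.00747 L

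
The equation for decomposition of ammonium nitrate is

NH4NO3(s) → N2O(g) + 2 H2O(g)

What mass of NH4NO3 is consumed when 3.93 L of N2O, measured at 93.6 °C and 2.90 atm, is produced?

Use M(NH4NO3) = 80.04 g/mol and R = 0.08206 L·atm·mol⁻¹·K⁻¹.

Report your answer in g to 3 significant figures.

n(N2O) = PV/RT = (2.90 × 3.93) / (0.08206 × 366.75) = 0.3787 mol
n(NH4NO3) = (1/1) × 0.3787 = 0.3787 mol
m(NH4NO3) = 0.3787 × 80.04 = 30.31 g

30.3 g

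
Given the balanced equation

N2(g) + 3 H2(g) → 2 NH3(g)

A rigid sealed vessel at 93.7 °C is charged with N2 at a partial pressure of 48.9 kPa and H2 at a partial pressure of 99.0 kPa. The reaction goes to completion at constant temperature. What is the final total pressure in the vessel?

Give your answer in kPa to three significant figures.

81.9 kPa

Because the vessel is rigid and T is held at 93.7 °C, work the stoichiometry in partial pressures (P_i = n_iRT/V).
P(H2) required for 48.9 kPa of N2 = (3/1) × 48.9 = 146.7 kPa; available 99.0 kPa, so H2 is limiting.
P(N2) remaining = 48.9 − (1/3) × 99.0 = 15.90 kPa
P(gaseous products) = (2)/3 × 99.0 = 66.00 kPa
P_total at 93.7 °C = 15.90 + 66.00 = 81.90 kPa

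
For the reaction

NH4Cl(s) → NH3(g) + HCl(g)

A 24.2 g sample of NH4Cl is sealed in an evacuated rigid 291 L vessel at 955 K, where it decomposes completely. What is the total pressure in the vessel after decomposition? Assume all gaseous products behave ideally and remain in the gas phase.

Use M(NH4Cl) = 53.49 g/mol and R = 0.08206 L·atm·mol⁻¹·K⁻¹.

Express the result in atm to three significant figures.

n(NH4Cl) = 24.2 / 53.49 = 0.4524 mol
n(gas produced) = (2/1) × 0.4524 = 0.9048 mol
P = nRT/V = 0.9048 × 0.08206 × 955 / 291 = 0.2437 atm

0.244 atm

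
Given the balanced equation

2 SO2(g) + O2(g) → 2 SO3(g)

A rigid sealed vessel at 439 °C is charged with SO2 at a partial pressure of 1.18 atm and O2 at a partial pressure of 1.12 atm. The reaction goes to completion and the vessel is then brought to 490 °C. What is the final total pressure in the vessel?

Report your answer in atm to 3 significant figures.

1.83 atm

At constant V, partial pressures at 439 °C are proportional to moles, so apply stoichiometry directly to pressures.
P(O2) required for 1.18 atm of SO2 = (1/2) × 1.18 = 0.5900 atm; available 1.12 atm, so SO2 is limiting.
P(O2) remaining = 1.12 − (1/2) × 1.18 = 0.5300 atm
P(gaseous products) = (2)/2 × 1.18 = 1.180 atm
P_total at 439 °C = 0.5300 + 1.180 = 1.710 atm
Scaling to 490 °C: P = 1.710 × 763.15/712.15 = 1.832 atm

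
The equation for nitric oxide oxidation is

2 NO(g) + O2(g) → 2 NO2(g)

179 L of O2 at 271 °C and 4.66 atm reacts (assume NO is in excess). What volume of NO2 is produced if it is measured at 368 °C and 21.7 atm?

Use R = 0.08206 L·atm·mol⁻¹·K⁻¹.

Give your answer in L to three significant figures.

90.6 L

n(O2) = PV/RT = (4.66 × 179) / (0.08206 × 544.15) = 18.68 mol
n(NO2) = (2/1) × 18.68 = 37.36 mol
V = nRT/P = 37.36 × 0.08206 × 641.15 / 21.7 = 90.58 L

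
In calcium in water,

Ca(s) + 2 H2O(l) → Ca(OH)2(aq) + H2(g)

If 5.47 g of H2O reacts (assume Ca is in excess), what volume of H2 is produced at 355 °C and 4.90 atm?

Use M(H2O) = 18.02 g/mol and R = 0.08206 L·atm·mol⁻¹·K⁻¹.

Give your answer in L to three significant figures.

n(H2O) = 5.470 / 18.02 = 0.3036 mol
n(H2) = (1/2) × 0.3036 = 0.1518 mol
V = nRT/P = 0.1518 × 0.08206 × 628.15 / 4.90 = 1.597 L

1.60 L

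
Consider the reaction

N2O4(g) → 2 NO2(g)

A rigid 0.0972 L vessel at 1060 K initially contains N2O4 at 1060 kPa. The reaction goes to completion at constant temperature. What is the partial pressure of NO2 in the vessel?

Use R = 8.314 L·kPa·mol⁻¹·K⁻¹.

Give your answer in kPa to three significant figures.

n(N2O4)₀ = PV/RT = (1060 × 0.0972) / (8.314 × 1060) = 0.01169 mol
n(NO2) = (2/1) × 0.01169 = 0.02338 mol
P(NO2) = nRT/V = 0.02338 × 8.314 × 1060 / 0.0972 = 2120 kPa

2120 kPa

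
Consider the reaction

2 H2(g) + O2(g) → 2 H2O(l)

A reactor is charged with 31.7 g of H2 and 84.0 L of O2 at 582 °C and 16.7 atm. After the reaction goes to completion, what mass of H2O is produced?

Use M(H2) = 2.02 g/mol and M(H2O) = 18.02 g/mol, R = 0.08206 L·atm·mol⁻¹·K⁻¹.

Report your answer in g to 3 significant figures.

283 g

n(H2) = 31.7 / 2.02 = 15.69 mol
n(O2) = PV/RT = (16.7 × 84.0) / (0.08206 × 855.15) = 19.99 mol
For 15.69 mol H2, stoichiometry requires (1/2) × 15.69 = 7.845 mol O2; 19.99 mol is available, so H2 is limiting.
n(H2O) = (2/2) × 15.69 = 15.69 mol
m(H2O) = 15.69 × 18.02 = 282.7 g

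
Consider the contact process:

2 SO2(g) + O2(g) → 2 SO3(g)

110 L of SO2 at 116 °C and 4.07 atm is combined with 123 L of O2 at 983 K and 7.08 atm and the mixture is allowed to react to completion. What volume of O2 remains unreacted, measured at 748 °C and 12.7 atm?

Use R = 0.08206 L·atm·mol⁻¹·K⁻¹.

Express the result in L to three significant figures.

25.0 L

n(SO2) = PV/RT = (4.07 × 110) / (0.08206 × 389.15) = 14.02 mol
n(O2) = PV/RT = (7.08 × 123) / (0.08206 × 983) = 10.80 mol
For 14.02 mol SO2, stoichiometry requires (1/2) × 14.02 = 7.010 mol O2; 10.80 mol is available, so SO2 is limiting.
n(O2) consumed = (1/2) × 14.02 = 7.010 mol; remaining = 10.80 − 7.010 = 3.790 mol
V(O2) = nRT/P = 3.790 × 0.08206 × 1021.15 / 12.7 = 25.01 L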